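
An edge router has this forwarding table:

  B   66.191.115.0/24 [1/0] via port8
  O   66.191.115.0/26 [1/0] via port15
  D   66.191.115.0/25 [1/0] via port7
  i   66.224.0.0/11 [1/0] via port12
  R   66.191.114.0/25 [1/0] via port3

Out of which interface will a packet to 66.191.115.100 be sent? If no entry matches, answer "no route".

Routes whose prefix contains 66.191.115.100:
  66.191.115.0/24 (66.191.115.0 - 66.191.115.255) -> port8
  66.191.115.0/25 (66.191.115.0 - 66.191.115.127) -> port7
More-specific entries that do NOT match:
  66.191.115.0/26 (66.191.115.0 - 66.191.115.63) does not contain 66.191.115.100
Longest matching prefix is /25 -> interface port7.

port7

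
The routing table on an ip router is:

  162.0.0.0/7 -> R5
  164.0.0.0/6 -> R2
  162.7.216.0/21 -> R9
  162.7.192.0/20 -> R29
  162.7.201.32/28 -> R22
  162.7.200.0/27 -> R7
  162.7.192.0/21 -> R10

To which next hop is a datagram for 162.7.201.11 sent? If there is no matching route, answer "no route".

Routes whose prefix contains 162.7.201.11:
  162.0.0.0/7 (162.0.0.0 - 163.255.255.255) -> R5
  162.7.192.0/20 (162.7.192.0 - 162.7.207.255) -> R29
More-specific entries that do NOT match:
  162.7.201.32/28 (162.7.201.32 - 162.7.201.47) does not contain 162.7.201.11
  162.7.200.0/27 (162.7.200.0 - 162.7.200.31) does not contain 162.7.201.11
  162.7.216.0/21 (162.7.216.0 - 162.7.223.255) does not contain 162.7.201.11
  162.7.192.0/21 (162.7.192.0 - 162.7.199.255) does not contain 162.7.201.11
Longest matching prefix is /20 -> next hop R29.

R29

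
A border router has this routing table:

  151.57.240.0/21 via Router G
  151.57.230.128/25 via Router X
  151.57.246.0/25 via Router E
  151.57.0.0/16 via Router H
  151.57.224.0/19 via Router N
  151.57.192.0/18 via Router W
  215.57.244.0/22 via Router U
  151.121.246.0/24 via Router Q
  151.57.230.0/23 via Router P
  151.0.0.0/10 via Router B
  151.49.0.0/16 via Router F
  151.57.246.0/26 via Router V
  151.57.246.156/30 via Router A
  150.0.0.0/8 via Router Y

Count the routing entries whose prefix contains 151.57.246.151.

5

Prefixes containing 151.57.246.151:
  151.0.0.0/10 (151.0.0.0 - 151.63.255.255)
  151.57.0.0/16 (151.57.0.0 - 151.57.255.255)
  151.57.192.0/18 (151.57.192.0 - 151.57.255.255)
  151.57.224.0/19 (151.57.224.0 - 151.57.255.255)
  151.57.240.0/21 (151.57.240.0 - 151.57.247.255)
Total matching entries: 5.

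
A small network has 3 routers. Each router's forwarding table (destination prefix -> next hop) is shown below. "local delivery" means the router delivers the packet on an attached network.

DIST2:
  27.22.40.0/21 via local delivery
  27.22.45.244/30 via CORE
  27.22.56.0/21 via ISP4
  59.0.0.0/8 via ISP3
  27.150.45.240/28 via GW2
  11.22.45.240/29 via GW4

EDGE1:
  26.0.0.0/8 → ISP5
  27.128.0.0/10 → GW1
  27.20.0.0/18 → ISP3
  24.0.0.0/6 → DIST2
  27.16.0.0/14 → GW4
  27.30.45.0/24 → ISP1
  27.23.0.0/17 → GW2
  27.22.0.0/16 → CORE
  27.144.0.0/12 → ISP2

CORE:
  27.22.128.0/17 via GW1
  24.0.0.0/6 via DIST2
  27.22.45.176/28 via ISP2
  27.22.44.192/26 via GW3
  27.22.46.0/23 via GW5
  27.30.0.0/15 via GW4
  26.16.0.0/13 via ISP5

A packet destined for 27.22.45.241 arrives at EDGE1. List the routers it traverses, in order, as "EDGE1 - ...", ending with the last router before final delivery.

At EDGE1: longest match for 27.22.45.241 is 27.22.0.0/16 -> CORE
At CORE: longest match for 27.22.45.241 is 24.0.0.0/6 -> DIST2
At DIST2: longest match for 27.22.45.241 is 27.22.40.0/21 -> local delivery

EDGE1 - CORE - DIST2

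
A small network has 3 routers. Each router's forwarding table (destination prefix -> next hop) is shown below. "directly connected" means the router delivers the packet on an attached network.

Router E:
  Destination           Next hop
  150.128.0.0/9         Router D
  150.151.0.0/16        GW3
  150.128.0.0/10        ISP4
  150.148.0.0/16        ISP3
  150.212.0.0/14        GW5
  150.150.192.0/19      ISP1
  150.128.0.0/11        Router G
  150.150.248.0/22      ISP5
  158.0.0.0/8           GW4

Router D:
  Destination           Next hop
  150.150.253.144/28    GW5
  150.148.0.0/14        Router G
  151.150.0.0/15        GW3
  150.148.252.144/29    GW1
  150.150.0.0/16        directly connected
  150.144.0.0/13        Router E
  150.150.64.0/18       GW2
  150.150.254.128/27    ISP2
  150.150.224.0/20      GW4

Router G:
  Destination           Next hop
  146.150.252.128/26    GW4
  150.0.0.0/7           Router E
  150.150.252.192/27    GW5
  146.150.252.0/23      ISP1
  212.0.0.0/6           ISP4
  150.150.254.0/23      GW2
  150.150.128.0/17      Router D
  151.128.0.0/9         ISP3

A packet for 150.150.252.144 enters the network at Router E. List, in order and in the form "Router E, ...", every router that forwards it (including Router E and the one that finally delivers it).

At Router E: longest match for 150.150.252.144 is 150.128.0.0/11 -> Router G
At Router G: longest match for 150.150.252.144 is 150.150.128.0/17 -> Router D
At Router D: longest match for 150.150.252.144 is 150.150.0.0/16 -> directly connected

Router E, Router G, Router D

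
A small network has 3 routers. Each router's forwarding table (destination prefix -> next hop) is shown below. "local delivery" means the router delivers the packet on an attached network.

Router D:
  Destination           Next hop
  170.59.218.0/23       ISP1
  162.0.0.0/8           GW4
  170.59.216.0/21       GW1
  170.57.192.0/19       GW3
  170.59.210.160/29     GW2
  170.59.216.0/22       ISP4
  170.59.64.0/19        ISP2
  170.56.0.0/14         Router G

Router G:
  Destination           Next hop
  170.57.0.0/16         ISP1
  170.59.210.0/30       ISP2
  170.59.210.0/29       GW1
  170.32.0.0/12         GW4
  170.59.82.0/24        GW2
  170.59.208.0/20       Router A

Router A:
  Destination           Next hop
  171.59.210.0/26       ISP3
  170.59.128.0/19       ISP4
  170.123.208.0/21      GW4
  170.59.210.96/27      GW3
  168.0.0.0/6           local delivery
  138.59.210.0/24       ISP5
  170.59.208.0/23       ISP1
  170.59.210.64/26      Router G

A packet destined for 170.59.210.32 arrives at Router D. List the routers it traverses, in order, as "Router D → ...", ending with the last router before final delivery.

Router D → Router G → Router A

At Router D: longest match for 170.59.210.32 is 170.56.0.0/14 -> Router G
At Router G: longest match for 170.59.210.32 is 170.59.208.0/20 -> Router A
At Router A: longest match for 170.59.210.32 is 168.0.0.0/6 -> local delivery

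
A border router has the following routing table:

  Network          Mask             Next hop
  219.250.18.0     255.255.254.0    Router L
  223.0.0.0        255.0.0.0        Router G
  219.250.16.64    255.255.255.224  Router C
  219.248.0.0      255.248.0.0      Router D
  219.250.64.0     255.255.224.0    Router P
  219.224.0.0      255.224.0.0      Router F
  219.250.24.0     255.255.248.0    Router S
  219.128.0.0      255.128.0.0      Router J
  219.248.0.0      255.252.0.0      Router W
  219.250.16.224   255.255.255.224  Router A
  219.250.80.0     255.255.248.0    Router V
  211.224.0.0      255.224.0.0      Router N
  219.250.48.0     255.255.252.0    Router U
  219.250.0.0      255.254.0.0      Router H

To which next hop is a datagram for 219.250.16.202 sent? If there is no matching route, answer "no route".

Router H

Routes whose prefix contains 219.250.16.202:
  219.128.0.0/9 (219.128.0.0 - 219.255.255.255) -> Router J
  219.224.0.0/11 (219.224.0.0 - 219.255.255.255) -> Router F
  219.248.0.0/13 (219.248.0.0 - 219.255.255.255) -> Router D
  219.248.0.0/14 (219.248.0.0 - 219.251.255.255) -> Router W
  219.250.0.0/15 (219.250.0.0 - 219.251.255.255) -> Router H
More-specific entries that do NOT match:
  219.250.16.64/27 (219.250.16.64 - 219.250.16.95) does not contain 219.250.16.202
  219.250.16.224/27 (219.250.16.224 - 219.250.16.255) does not contain 219.250.16.202
  219.250.18.0/23 (219.250.18.0 - 219.250.19.255) does not contain 219.250.16.202
  219.250.48.0/22 (219.250.48.0 - 219.250.51.255) does not contain 219.250.16.202
  219.250.24.0/21 (219.250.24.0 - 219.250.31.255) does not contain 219.250.16.202
  219.250.80.0/21 (219.250.80.0 - 219.250.87.255) does not contain 219.250.16.202
  219.250.64.0/19 (219.250.64.0 - 219.250.95.255) does not contain 219.250.16.202
Longest matching prefix is /15 -> next hop Router H.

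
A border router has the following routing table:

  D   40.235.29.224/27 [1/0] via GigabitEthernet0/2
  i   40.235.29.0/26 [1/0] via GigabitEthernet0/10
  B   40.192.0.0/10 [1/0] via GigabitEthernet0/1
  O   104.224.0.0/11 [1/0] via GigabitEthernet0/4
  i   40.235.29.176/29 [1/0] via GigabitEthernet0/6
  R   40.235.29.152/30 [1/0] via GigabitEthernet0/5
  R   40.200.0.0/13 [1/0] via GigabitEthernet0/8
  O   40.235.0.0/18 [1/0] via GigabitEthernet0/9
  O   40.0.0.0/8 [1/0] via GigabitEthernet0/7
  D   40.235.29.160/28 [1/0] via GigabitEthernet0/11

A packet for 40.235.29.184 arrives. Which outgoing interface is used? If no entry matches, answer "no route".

GigabitEthernet0/9

Routes whose prefix contains 40.235.29.184:
  40.0.0.0/8 (40.0.0.0 - 40.255.255.255) -> GigabitEthernet0/7
  40.192.0.0/10 (40.192.0.0 - 40.255.255.255) -> GigabitEthernet0/1
  40.235.0.0/18 (40.235.0.0 - 40.235.63.255) -> GigabitEthernet0/9
More-specific entries that do NOT match:
  40.235.29.152/30 (40.235.29.152 - 40.235.29.155) does not contain 40.235.29.184
  40.235.29.176/29 (40.235.29.176 - 40.235.29.183) does not contain 40.235.29.184
  40.235.29.160/28 (40.235.29.160 - 40.235.29.175) does not contain 40.235.29.184
  40.235.29.224/27 (40.235.29.224 - 40.235.29.255) does not contain 40.235.29.184
  40.235.29.0/26 (40.235.29.0 - 40.235.29.63) does not contain 40.235.29.184
Longest matching prefix is /18 -> interface GigabitEthernet0/9.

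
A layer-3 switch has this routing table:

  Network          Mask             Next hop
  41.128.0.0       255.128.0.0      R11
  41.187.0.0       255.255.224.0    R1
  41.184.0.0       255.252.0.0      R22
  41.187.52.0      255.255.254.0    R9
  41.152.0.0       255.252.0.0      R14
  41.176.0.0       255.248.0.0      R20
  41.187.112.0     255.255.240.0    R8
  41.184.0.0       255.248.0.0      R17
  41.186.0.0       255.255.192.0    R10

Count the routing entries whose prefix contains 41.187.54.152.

Prefixes containing 41.187.54.152:
  41.128.0.0/9 (41.128.0.0 - 41.255.255.255)
  41.184.0.0/13 (41.184.0.0 - 41.191.255.255)
  41.184.0.0/14 (41.184.0.0 - 41.187.255.255)
Total matching entries: 3.

3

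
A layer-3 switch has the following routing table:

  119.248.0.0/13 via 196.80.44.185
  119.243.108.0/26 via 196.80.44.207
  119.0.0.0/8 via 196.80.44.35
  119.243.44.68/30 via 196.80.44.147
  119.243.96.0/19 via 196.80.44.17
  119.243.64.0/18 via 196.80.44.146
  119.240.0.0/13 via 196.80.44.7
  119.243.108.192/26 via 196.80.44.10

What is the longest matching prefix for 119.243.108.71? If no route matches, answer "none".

Entries matching 119.243.108.71:
  119.0.0.0/8 (119.0.0.0 - 119.255.255.255)
  119.240.0.0/13 (119.240.0.0 - 119.247.255.255)
  119.243.64.0/18 (119.243.64.0 - 119.243.127.255)
  119.243.96.0/19 (119.243.96.0 - 119.243.127.255)
Most specific is 119.243.96.0/19.

119.243.96.0/19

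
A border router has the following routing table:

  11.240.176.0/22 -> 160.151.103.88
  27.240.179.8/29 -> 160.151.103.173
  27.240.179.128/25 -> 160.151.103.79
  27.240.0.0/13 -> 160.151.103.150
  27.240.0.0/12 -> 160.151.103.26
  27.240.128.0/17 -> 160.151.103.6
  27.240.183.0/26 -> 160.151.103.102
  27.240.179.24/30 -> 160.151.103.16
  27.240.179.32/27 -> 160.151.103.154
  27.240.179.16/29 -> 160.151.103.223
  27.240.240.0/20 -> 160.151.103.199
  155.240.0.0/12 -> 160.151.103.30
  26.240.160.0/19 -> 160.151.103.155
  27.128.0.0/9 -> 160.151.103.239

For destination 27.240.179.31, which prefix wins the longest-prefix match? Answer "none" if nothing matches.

Entries matching 27.240.179.31:
  27.128.0.0/9 (27.128.0.0 - 27.255.255.255)
  27.240.0.0/12 (27.240.0.0 - 27.255.255.255)
  27.240.0.0/13 (27.240.0.0 - 27.247.255.255)
  27.240.128.0/17 (27.240.128.0 - 27.240.255.255)
Most specific is 27.240.128.0/17.

27.240.128.0/17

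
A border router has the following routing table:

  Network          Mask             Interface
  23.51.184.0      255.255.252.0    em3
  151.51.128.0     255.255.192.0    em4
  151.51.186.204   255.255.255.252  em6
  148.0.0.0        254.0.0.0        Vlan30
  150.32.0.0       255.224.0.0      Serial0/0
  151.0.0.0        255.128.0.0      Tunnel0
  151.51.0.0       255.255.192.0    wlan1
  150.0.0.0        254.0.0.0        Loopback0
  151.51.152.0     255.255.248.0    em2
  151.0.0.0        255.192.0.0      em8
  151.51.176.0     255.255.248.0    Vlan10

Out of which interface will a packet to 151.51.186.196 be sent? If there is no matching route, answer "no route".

em4

Routes whose prefix contains 151.51.186.196:
  150.0.0.0/7 (150.0.0.0 - 151.255.255.255) -> Loopback0
  151.0.0.0/9 (151.0.0.0 - 151.127.255.255) -> Tunnel0
  151.0.0.0/10 (151.0.0.0 - 151.63.255.255) -> em8
  151.51.128.0/18 (151.51.128.0 - 151.51.191.255) -> em4
More-specific entries that do NOT match:
  151.51.186.204/30 (151.51.186.204 - 151.51.186.207) does not contain 151.51.186.196
  23.51.184.0/22 (23.51.184.0 - 23.51.187.255) does not contain 151.51.186.196
  151.51.152.0/21 (151.51.152.0 - 151.51.159.255) does not contain 151.51.186.196
  151.51.176.0/21 (151.51.176.0 - 151.51.183.255) does not contain 151.51.186.196
Longest matching prefix is /18 -> interface em4.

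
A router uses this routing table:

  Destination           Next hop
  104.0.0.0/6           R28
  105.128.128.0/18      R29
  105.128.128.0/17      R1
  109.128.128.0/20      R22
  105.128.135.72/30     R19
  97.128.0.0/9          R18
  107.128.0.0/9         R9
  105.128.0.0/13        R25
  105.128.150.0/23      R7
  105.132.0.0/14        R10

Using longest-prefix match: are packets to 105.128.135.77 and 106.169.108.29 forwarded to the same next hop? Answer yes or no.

no

105.128.135.77: longest match 105.128.128.0/18 -> R29
106.169.108.29: longest match 104.0.0.0/6 -> R28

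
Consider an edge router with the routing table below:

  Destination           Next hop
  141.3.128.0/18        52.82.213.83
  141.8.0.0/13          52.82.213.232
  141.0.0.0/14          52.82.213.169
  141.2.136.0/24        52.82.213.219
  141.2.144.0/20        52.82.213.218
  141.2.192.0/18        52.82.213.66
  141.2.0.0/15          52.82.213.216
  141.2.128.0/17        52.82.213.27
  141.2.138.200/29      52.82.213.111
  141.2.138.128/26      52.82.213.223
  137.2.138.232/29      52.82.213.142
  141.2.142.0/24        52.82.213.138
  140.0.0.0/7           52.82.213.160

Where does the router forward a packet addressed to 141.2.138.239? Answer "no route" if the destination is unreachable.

52.82.213.27

Routes whose prefix contains 141.2.138.239:
  140.0.0.0/7 (140.0.0.0 - 141.255.255.255) -> 52.82.213.160
  141.0.0.0/14 (141.0.0.0 - 141.3.255.255) -> 52.82.213.169
  141.2.0.0/15 (141.2.0.0 - 141.3.255.255) -> 52.82.213.216
  141.2.128.0/17 (141.2.128.0 - 141.2.255.255) -> 52.82.213.27
More-specific entries that do NOT match:
  141.2.138.200/29 (141.2.138.200 - 141.2.138.207) does not contain 141.2.138.239
  137.2.138.232/29 (137.2.138.232 - 137.2.138.239) does not contain 141.2.138.239
  141.2.138.128/26 (141.2.138.128 - 141.2.138.191) does not contain 141.2.138.239
  141.2.136.0/24 (141.2.136.0 - 141.2.136.255) does not contain 141.2.138.239
  141.2.142.0/24 (141.2.142.0 - 141.2.142.255) does not contain 141.2.138.239
  141.2.144.0/20 (141.2.144.0 - 141.2.159.255) does not contain 141.2.138.239
  141.3.128.0/18 (141.3.128.0 - 141.3.191.255) does not contain 141.2.138.239
  141.2.192.0/18 (141.2.192.0 - 141.2.255.255) does not contain 141.2.138.239
Longest matching prefix is /17 -> next hop 52.82.213.27.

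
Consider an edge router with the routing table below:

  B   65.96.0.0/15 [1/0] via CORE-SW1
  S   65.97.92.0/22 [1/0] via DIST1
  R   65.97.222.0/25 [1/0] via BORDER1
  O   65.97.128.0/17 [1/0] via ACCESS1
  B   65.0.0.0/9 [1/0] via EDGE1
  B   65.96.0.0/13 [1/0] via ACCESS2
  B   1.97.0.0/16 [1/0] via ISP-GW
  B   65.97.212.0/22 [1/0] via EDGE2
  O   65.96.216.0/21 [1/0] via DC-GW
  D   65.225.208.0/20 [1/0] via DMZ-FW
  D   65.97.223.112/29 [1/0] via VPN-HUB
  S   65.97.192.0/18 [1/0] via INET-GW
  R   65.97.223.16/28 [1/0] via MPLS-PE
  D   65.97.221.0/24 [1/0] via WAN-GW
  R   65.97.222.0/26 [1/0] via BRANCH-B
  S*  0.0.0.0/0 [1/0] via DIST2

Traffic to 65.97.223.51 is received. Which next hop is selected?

INET-GW

Routes whose prefix contains 65.97.223.51:
  0.0.0.0/0 (default, matches everything) -> DIST2
  65.0.0.0/9 (65.0.0.0 - 65.127.255.255) -> EDGE1
  65.96.0.0/13 (65.96.0.0 - 65.103.255.255) -> ACCESS2
  65.96.0.0/15 (65.96.0.0 - 65.97.255.255) -> CORE-SW1
  65.97.128.0/17 (65.97.128.0 - 65.97.255.255) -> ACCESS1
  65.97.192.0/18 (65.97.192.0 - 65.97.255.255) -> INET-GW
More-specific entries that do NOT match:
  65.97.223.112/29 (65.97.223.112 - 65.97.223.119) does not contain 65.97.223.51
  65.97.223.16/28 (65.97.223.16 - 65.97.223.31) does not contain 65.97.223.51
  65.97.222.0/26 (65.97.222.0 - 65.97.222.63) does not contain 65.97.223.51
  65.97.222.0/25 (65.97.222.0 - 65.97.222.127) does not contain 65.97.223.51
  65.97.221.0/24 (65.97.221.0 - 65.97.221.255) does not contain 65.97.223.51
  65.97.92.0/22 (65.97.92.0 - 65.97.95.255) does not contain 65.97.223.51
  65.97.212.0/22 (65.97.212.0 - 65.97.215.255) does not contain 65.97.223.51
  65.96.216.0/21 (65.96.216.0 - 65.96.223.255) does not contain 65.97.223.51
  65.225.208.0/20 (65.225.208.0 - 65.225.223.255) does not contain 65.97.223.51
Longest matching prefix is /18 -> next hop INET-GW.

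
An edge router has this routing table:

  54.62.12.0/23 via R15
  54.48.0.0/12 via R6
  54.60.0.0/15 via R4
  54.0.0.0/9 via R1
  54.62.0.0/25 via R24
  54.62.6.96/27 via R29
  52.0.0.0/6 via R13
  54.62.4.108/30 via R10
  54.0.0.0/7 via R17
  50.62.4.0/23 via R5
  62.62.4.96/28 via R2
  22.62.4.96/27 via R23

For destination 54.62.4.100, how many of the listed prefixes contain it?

4

Prefixes containing 54.62.4.100:
  52.0.0.0/6 (52.0.0.0 - 55.255.255.255)
  54.0.0.0/7 (54.0.0.0 - 55.255.255.255)
  54.0.0.0/9 (54.0.0.0 - 54.127.255.255)
  54.48.0.0/12 (54.48.0.0 - 54.63.255.255)
Total matching entries: 4.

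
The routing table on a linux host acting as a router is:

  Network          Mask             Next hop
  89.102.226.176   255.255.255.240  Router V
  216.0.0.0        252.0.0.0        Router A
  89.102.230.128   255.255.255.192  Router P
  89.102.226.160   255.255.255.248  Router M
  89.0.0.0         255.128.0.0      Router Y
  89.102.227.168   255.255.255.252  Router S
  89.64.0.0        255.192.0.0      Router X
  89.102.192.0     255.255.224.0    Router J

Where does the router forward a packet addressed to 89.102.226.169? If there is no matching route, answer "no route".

Router X

Routes whose prefix contains 89.102.226.169:
  89.0.0.0/9 (89.0.0.0 - 89.127.255.255) -> Router Y
  89.64.0.0/10 (89.64.0.0 - 89.127.255.255) -> Router X
More-specific entries that do NOT match:
  89.102.227.168/30 (89.102.227.168 - 89.102.227.171) does not contain 89.102.226.169
  89.102.226.160/29 (89.102.226.160 - 89.102.226.167) does not contain 89.102.226.169
  89.102.226.176/28 (89.102.226.176 - 89.102.226.191) does not contain 89.102.226.169
  89.102.230.128/26 (89.102.230.128 - 89.102.230.191) does not contain 89.102.226.169
  89.102.192.0/19 (89.102.192.0 - 89.102.223.255) does not contain 89.102.226.169
Longest matching prefix is /10 -> next hop Router X.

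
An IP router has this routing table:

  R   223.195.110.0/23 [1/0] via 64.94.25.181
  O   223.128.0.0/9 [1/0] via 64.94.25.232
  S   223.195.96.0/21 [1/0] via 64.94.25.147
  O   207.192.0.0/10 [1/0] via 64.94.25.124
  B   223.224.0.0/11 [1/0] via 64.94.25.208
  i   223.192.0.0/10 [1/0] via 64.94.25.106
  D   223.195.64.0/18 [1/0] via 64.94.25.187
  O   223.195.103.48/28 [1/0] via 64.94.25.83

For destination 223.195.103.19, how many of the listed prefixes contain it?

4

Prefixes containing 223.195.103.19:
  223.128.0.0/9 (223.128.0.0 - 223.255.255.255)
  223.192.0.0/10 (223.192.0.0 - 223.255.255.255)
  223.195.64.0/18 (223.195.64.0 - 223.195.127.255)
  223.195.96.0/21 (223.195.96.0 - 223.195.103.255)
Total matching entries: 4.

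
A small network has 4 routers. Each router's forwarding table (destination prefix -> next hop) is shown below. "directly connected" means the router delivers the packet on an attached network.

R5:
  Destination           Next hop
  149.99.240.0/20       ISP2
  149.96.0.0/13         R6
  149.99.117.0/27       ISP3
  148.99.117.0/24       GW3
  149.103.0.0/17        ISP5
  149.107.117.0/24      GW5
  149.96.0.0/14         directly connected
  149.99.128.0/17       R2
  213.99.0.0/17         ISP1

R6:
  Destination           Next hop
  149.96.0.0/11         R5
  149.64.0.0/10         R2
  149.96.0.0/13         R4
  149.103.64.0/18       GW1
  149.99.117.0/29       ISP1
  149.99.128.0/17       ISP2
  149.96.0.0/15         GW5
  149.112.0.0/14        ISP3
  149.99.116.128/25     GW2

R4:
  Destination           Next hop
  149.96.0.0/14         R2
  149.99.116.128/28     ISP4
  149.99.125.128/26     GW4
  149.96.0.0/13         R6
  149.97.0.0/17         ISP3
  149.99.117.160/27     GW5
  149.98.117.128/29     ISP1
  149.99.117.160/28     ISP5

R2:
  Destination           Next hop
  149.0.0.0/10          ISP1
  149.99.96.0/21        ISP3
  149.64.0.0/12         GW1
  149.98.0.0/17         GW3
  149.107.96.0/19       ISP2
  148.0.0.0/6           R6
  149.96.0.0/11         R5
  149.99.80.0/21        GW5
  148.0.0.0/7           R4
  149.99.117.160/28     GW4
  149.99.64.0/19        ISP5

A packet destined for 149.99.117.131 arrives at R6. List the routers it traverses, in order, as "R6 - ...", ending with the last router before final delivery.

R6 - R4 - R2 - R5

At R6: longest match for 149.99.117.131 is 149.96.0.0/13 -> R4
At R4: longest match for 149.99.117.131 is 149.96.0.0/14 -> R2
At R2: longest match for 149.99.117.131 is 149.96.0.0/11 -> R5
At R5: longest match for 149.99.117.131 is 149.96.0.0/14 -> directly connected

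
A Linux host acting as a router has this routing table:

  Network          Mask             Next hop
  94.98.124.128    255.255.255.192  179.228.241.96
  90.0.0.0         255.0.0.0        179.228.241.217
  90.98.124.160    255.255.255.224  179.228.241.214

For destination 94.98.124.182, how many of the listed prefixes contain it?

Prefixes containing 94.98.124.182:
  94.98.124.128/26 (94.98.124.128 - 94.98.124.191)
Total matching entries: 1.

1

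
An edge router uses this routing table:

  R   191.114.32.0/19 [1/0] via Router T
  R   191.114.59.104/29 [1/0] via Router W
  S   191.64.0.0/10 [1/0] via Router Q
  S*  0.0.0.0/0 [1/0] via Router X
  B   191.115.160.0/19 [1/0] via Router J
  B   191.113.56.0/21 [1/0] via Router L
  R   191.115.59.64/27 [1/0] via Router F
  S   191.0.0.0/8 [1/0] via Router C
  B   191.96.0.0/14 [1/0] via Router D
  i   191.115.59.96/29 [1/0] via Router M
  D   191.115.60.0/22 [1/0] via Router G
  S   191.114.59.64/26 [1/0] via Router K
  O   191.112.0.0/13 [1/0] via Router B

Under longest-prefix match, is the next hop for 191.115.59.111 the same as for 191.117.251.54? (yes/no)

191.115.59.111: longest match 191.112.0.0/13 -> Router B
191.117.251.54: longest match 191.112.0.0/13 -> Router B

yes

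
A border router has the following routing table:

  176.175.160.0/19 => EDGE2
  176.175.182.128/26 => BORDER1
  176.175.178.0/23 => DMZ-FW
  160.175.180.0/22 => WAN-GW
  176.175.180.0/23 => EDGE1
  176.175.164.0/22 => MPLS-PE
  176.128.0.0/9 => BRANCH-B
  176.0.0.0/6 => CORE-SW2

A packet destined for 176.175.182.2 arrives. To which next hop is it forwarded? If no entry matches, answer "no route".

EDGE2

Routes whose prefix contains 176.175.182.2:
  176.0.0.0/6 (176.0.0.0 - 179.255.255.255) -> CORE-SW2
  176.128.0.0/9 (176.128.0.0 - 176.255.255.255) -> BRANCH-B
  176.175.160.0/19 (176.175.160.0 - 176.175.191.255) -> EDGE2
More-specific entries that do NOT match:
  176.175.182.128/26 (176.175.182.128 - 176.175.182.191) does not contain 176.175.182.2
  176.175.178.0/23 (176.175.178.0 - 176.175.179.255) does not contain 176.175.182.2
  176.175.180.0/23 (176.175.180.0 - 176.175.181.255) does not contain 176.175.182.2
  160.175.180.0/22 (160.175.180.0 - 160.175.183.255) does not contain 176.175.182.2
  176.175.164.0/22 (176.175.164.0 - 176.175.167.255) does not contain 176.175.182.2
Longest matching prefix is /19 -> next hop EDGE2.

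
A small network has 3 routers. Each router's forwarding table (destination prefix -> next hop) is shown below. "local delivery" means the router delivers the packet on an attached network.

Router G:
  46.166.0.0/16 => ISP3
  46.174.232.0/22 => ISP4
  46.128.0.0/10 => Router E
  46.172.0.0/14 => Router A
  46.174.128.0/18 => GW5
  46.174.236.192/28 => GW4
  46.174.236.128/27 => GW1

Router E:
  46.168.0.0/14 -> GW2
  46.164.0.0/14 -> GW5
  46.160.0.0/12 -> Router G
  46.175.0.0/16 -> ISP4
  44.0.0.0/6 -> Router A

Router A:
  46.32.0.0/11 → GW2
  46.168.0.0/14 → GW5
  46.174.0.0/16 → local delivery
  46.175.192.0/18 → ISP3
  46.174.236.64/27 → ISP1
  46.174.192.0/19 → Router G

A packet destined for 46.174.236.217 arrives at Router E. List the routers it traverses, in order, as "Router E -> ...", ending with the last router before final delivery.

Router E -> Router G -> Router A

At Router E: longest match for 46.174.236.217 is 46.160.0.0/12 -> Router G
At Router G: longest match for 46.174.236.217 is 46.172.0.0/14 -> Router A
At Router A: longest match for 46.174.236.217 is 46.174.0.0/16 -> local delivery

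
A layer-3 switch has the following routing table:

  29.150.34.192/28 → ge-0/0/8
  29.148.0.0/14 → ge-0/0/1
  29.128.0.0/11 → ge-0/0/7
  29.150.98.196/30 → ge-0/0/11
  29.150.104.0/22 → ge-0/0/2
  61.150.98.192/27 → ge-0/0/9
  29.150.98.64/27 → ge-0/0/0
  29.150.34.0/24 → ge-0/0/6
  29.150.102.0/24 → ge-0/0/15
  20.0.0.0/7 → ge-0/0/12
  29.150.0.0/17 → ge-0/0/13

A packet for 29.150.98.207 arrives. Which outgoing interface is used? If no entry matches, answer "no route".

ge-0/0/13

Routes whose prefix contains 29.150.98.207:
  29.128.0.0/11 (29.128.0.0 - 29.159.255.255) -> ge-0/0/7
  29.148.0.0/14 (29.148.0.0 - 29.151.255.255) -> ge-0/0/1
  29.150.0.0/17 (29.150.0.0 - 29.150.127.255) -> ge-0/0/13
More-specific entries that do NOT match:
  29.150.98.196/30 (29.150.98.196 - 29.150.98.199) does not contain 29.150.98.207
  29.150.34.192/28 (29.150.34.192 - 29.150.34.207) does not contain 29.150.98.207
  61.150.98.192/27 (61.150.98.192 - 61.150.98.223) does not contain 29.150.98.207
  29.150.98.64/27 (29.150.98.64 - 29.150.98.95) does not contain 29.150.98.207
  29.150.34.0/24 (29.150.34.0 - 29.150.34.255) does not contain 29.150.98.207
  29.150.102.0/24 (29.150.102.0 - 29.150.102.255) does not contain 29.150.98.207
  29.150.104.0/22 (29.150.104.0 - 29.150.107.255) does not contain 29.150.98.207
Longest matching prefix is /17 -> interface ge-0/0/13.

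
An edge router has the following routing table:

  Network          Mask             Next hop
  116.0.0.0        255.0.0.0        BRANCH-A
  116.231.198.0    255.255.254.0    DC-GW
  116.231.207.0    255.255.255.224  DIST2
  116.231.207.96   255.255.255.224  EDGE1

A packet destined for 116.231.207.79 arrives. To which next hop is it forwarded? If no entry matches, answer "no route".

Routes whose prefix contains 116.231.207.79:
  116.0.0.0/8 (116.0.0.0 - 116.255.255.255) -> BRANCH-A
More-specific entries that do NOT match:
  116.231.207.0/27 (116.231.207.0 - 116.231.207.31) does not contain 116.231.207.79
  116.231.207.96/27 (116.231.207.96 - 116.231.207.127) does not contain 116.231.207.79
  116.231.198.0/23 (116.231.198.0 - 116.231.199.255) does not contain 116.231.207.79
Longest matching prefix is /8 -> next hop BRANCH-A.

BRANCH-A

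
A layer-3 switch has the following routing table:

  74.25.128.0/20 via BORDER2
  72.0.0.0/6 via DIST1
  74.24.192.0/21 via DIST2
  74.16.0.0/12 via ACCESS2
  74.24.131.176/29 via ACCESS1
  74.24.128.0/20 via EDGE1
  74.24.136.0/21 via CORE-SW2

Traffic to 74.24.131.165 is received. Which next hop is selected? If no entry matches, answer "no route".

EDGE1

Routes whose prefix contains 74.24.131.165:
  72.0.0.0/6 (72.0.0.0 - 75.255.255.255) -> DIST1
  74.16.0.0/12 (74.16.0.0 - 74.31.255.255) -> ACCESS2
  74.24.128.0/20 (74.24.128.0 - 74.24.143.255) -> EDGE1
More-specific entries that do NOT match:
  74.24.131.176/29 (74.24.131.176 - 74.24.131.183) does not contain 74.24.131.165
  74.24.192.0/21 (74.24.192.0 - 74.24.199.255) does not contain 74.24.131.165
  74.24.136.0/21 (74.24.136.0 - 74.24.143.255) does not contain 74.24.131.165
Longest matching prefix is /20 -> next hop EDGE1.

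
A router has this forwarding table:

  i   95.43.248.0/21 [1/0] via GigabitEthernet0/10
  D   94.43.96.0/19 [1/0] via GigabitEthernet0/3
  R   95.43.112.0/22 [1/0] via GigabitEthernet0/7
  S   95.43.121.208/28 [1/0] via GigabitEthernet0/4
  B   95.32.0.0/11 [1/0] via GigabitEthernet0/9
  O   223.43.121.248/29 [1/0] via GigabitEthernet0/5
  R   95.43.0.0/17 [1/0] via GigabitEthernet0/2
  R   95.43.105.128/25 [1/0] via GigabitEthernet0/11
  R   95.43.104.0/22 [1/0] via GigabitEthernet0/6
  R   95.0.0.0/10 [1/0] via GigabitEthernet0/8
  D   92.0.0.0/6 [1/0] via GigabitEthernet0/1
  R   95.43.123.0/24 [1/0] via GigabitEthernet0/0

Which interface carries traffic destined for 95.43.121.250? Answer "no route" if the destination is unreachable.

GigabitEthernet0/2

Routes whose prefix contains 95.43.121.250:
  92.0.0.0/6 (92.0.0.0 - 95.255.255.255) -> GigabitEthernet0/1
  95.0.0.0/10 (95.0.0.0 - 95.63.255.255) -> GigabitEthernet0/8
  95.32.0.0/11 (95.32.0.0 - 95.63.255.255) -> GigabitEthernet0/9
  95.43.0.0/17 (95.43.0.0 - 95.43.127.255) -> GigabitEthernet0/2
More-specific entries that do NOT match:
  223.43.121.248/29 (223.43.121.248 - 223.43.121.255) does not contain 95.43.121.250
  95.43.121.208/28 (95.43.121.208 - 95.43.121.223) does not contain 95.43.121.250
  95.43.105.128/25 (95.43.105.128 - 95.43.105.255) does not contain 95.43.121.250
  95.43.123.0/24 (95.43.123.0 - 95.43.123.255) does not contain 95.43.121.250
  95.43.112.0/22 (95.43.112.0 - 95.43.115.255) does not contain 95.43.121.250
  95.43.104.0/22 (95.43.104.0 - 95.43.107.255) does not contain 95.43.121.250
  95.43.248.0/21 (95.43.248.0 - 95.43.255.255) does not contain 95.43.121.250
  94.43.96.0/19 (94.43.96.0 - 94.43.127.255) does not contain 95.43.121.250
Longest matching prefix is /17 -> interface GigabitEthernet0/2.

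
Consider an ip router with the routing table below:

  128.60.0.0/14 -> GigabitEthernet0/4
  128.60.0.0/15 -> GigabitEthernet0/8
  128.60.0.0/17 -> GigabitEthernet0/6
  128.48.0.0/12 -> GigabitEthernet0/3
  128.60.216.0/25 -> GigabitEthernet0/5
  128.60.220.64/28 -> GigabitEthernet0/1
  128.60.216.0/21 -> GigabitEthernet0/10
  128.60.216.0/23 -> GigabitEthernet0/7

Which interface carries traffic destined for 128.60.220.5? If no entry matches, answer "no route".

Routes whose prefix contains 128.60.220.5:
  128.48.0.0/12 (128.48.0.0 - 128.63.255.255) -> GigabitEthernet0/3
  128.60.0.0/14 (128.60.0.0 - 128.63.255.255) -> GigabitEthernet0/4
  128.60.0.0/15 (128.60.0.0 - 128.61.255.255) -> GigabitEthernet0/8
  128.60.216.0/21 (128.60.216.0 - 128.60.223.255) -> GigabitEthernet0/10
More-specific entries that do NOT match:
  128.60.220.64/28 (128.60.220.64 - 128.60.220.79) does not contain 128.60.220.5
  128.60.216.0/25 (128.60.216.0 - 128.60.216.127) does not contain 128.60.220.5
  128.60.216.0/23 (128.60.216.0 - 128.60.217.255) does not contain 128.60.220.5
Longest matching prefix is /21 -> interface GigabitEthernet0/10.

GigabitEthernet0/10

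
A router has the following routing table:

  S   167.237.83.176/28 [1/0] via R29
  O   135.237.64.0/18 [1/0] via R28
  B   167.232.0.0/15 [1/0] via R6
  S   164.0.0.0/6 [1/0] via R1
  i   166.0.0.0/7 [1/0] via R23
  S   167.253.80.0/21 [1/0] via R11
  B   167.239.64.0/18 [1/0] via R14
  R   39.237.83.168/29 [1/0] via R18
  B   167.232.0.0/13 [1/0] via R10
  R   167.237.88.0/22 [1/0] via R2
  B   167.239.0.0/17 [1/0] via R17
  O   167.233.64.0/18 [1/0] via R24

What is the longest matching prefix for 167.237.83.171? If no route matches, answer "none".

167.232.0.0/13

Entries matching 167.237.83.171:
  164.0.0.0/6 (164.0.0.0 - 167.255.255.255)
  166.0.0.0/7 (166.0.0.0 - 167.255.255.255)
  167.232.0.0/13 (167.232.0.0 - 167.239.255.255)
Most specific is 167.232.0.0/13.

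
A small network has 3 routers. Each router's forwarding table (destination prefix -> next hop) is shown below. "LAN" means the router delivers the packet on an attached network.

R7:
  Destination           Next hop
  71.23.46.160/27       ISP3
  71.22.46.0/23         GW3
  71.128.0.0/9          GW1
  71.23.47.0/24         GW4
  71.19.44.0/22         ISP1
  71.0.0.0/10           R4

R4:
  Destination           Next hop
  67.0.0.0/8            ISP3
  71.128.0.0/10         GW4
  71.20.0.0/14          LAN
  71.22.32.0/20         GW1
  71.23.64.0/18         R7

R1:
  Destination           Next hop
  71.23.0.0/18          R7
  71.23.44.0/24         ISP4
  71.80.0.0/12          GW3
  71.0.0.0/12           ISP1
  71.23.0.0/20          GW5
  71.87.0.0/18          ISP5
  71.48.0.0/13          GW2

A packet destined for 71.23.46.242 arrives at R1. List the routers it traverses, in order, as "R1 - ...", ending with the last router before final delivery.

At R1: longest match for 71.23.46.242 is 71.23.0.0/18 -> R7
At R7: longest match for 71.23.46.242 is 71.0.0.0/10 -> R4
At R4: longest match for 71.23.46.242 is 71.20.0.0/14 -> LAN

R1 - R7 - R4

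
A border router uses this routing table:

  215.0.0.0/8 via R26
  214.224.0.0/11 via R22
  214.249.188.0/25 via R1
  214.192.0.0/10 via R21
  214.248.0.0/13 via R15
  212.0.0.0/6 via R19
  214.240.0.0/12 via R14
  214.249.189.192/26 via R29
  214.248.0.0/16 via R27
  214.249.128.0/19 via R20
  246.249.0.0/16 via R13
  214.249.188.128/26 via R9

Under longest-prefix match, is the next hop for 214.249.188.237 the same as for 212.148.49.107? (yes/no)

214.249.188.237: longest match 214.248.0.0/13 -> R15
212.148.49.107: longest match 212.0.0.0/6 -> R19

no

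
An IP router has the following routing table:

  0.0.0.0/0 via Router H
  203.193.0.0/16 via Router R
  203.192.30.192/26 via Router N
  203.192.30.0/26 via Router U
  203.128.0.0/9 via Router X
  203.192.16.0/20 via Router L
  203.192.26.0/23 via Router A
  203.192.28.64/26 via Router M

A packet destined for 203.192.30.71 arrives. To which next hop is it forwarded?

Routes whose prefix contains 203.192.30.71:
  0.0.0.0/0 (default, matches everything) -> Router H
  203.128.0.0/9 (203.128.0.0 - 203.255.255.255) -> Router X
  203.192.16.0/20 (203.192.16.0 - 203.192.31.255) -> Router L
More-specific entries that do NOT match:
  203.192.30.192/26 (203.192.30.192 - 203.192.30.255) does not contain 203.192.30.71
  203.192.30.0/26 (203.192.30.0 - 203.192.30.63) does not contain 203.192.30.71
  203.192.28.64/26 (203.192.28.64 - 203.192.28.127) does not contain 203.192.30.71
  203.192.26.0/23 (203.192.26.0 - 203.192.27.255) does not contain 203.192.30.71
Longest matching prefix is /20 -> next hop Router L.

Router L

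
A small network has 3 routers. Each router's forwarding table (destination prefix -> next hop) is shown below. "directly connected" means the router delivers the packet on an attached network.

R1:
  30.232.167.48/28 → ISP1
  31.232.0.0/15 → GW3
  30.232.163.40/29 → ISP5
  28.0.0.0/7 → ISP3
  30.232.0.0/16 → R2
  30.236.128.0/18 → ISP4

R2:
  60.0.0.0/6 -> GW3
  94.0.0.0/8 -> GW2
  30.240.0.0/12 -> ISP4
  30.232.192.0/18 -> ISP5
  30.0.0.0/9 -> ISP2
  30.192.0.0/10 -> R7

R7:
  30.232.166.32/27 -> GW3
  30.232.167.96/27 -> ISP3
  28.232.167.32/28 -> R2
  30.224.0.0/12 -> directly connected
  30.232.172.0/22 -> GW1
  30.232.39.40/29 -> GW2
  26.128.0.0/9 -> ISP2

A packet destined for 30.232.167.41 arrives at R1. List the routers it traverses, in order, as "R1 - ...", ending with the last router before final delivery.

R1 - R2 - R7

At R1: longest match for 30.232.167.41 is 30.232.0.0/16 -> R2
At R2: longest match for 30.232.167.41 is 30.192.0.0/10 -> R7
At R7: longest match for 30.232.167.41 is 30.224.0.0/12 -> directly connected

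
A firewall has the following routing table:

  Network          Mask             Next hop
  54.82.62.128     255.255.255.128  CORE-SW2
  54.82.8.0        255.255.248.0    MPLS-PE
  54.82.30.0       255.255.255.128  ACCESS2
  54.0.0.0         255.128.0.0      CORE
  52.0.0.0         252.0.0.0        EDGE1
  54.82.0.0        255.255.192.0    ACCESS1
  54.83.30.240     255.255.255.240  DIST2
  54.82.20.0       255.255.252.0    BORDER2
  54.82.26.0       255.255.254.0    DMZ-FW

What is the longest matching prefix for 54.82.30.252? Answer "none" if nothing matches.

54.82.0.0/18

Entries matching 54.82.30.252:
  52.0.0.0/6 (52.0.0.0 - 55.255.255.255)
  54.0.0.0/9 (54.0.0.0 - 54.127.255.255)
  54.82.0.0/18 (54.82.0.0 - 54.82.63.255)
Most specific is 54.82.0.0/18.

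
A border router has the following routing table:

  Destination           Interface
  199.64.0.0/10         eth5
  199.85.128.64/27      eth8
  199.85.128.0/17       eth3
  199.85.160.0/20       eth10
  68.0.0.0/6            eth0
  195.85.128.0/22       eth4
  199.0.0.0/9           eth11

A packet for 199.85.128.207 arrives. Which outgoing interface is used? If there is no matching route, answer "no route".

eth3

Routes whose prefix contains 199.85.128.207:
  199.0.0.0/9 (199.0.0.0 - 199.127.255.255) -> eth11
  199.64.0.0/10 (199.64.0.0 - 199.127.255.255) -> eth5
  199.85.128.0/17 (199.85.128.0 - 199.85.255.255) -> eth3
More-specific entries that do NOT match:
  199.85.128.64/27 (199.85.128.64 - 199.85.128.95) does not contain 199.85.128.207
  195.85.128.0/22 (195.85.128.0 - 195.85.131.255) does not contain 199.85.128.207
  199.85.160.0/20 (199.85.160.0 - 199.85.175.255) does not contain 199.85.128.207
Longest matching prefix is /17 -> interface eth3.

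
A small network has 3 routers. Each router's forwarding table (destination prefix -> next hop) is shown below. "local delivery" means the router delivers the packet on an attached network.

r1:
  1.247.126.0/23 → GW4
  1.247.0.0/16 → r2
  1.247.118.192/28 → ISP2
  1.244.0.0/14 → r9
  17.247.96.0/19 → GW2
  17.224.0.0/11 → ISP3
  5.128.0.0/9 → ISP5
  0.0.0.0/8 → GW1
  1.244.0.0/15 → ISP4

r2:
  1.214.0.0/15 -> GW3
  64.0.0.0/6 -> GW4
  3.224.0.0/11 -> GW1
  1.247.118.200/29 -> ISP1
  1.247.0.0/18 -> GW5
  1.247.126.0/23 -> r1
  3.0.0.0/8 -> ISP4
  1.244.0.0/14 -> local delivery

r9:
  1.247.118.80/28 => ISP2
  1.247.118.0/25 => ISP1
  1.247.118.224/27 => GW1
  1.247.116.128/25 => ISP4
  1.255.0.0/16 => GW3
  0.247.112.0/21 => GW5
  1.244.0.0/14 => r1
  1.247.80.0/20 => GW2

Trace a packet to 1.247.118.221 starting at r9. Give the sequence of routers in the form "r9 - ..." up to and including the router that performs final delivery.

r9 - r1 - r2

At r9: longest match for 1.247.118.221 is 1.244.0.0/14 -> r1
At r1: longest match for 1.247.118.221 is 1.247.0.0/16 -> r2
At r2: longest match for 1.247.118.221 is 1.244.0.0/14 -> local delivery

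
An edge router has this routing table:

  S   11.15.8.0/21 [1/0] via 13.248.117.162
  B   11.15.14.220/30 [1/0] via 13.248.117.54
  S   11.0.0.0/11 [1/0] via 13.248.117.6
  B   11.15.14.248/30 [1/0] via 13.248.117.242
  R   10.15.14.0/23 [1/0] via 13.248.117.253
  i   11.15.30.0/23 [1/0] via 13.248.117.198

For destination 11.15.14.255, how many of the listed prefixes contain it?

Prefixes containing 11.15.14.255:
  11.0.0.0/11 (11.0.0.0 - 11.31.255.255)
  11.15.8.0/21 (11.15.8.0 - 11.15.15.255)
Total matching entries: 2.

2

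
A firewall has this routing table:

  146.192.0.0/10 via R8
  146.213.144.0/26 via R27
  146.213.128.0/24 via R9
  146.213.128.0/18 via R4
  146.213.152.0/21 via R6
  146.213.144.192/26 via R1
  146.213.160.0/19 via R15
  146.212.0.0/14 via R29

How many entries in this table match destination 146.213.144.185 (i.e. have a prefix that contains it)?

3

Prefixes containing 146.213.144.185:
  146.192.0.0/10 (146.192.0.0 - 146.255.255.255)
  146.212.0.0/14 (146.212.0.0 - 146.215.255.255)
  146.213.128.0/18 (146.213.128.0 - 146.213.191.255)
Total matching entries: 3.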